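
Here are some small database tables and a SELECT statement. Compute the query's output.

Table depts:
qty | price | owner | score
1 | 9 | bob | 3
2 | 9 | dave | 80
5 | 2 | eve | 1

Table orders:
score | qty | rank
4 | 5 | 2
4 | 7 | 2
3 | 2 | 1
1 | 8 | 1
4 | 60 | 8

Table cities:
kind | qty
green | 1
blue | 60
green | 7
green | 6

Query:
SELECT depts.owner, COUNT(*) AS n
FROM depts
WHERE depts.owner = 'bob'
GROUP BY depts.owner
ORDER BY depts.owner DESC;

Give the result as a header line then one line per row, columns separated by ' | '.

== RESULT ==
depts.owner | n
bob | 1

Derivation:
After WHERE (1 rows):
depts.qty | depts.price | depts.owner | depts.score
1 | 9 | bob | 3
After GROUP BY (1 rows):
depts.owner | n
bob | 1
After ORDER BY (1 rows):
depts.owner | n
bob | 1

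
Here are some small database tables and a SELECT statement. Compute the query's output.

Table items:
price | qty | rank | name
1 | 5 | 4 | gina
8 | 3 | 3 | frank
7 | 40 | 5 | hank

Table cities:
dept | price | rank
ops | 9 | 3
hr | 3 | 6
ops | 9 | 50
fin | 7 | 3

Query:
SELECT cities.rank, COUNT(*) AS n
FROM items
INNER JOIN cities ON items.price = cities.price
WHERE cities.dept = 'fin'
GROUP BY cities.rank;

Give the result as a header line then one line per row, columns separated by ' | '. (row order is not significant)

After JOIN cities (1 rows):
items.price | items.qty | items.rank | items.name | cities.dept | cities.price | cities.rank
7 | 40 | 5 | hank | fin | 7 | 3
After WHERE (1 rows):
items.price | items.qty | items.rank | items.name | cities.dept | cities.price | cities.rank
7 | 40 | 5 | hank | fin | 7 | 3
After GROUP BY (1 rows):
cities.rank | n
3 | 1

== RESULT ==
cities.rank | n
3 | 1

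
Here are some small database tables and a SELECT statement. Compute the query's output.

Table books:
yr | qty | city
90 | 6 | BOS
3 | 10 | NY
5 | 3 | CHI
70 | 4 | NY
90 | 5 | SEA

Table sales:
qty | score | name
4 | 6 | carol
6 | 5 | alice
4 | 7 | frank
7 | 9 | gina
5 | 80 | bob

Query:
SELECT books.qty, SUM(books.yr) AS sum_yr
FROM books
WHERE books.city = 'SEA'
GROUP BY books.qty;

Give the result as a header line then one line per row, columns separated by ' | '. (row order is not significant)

After WHERE (1 rows):
books.yr | books.qty | books.city
90 | 5 | SEA
After GROUP BY (1 rows):
books.qty | sum_yr
5 | 90

== RESULT ==
books.qty | sum_yr
5 | 90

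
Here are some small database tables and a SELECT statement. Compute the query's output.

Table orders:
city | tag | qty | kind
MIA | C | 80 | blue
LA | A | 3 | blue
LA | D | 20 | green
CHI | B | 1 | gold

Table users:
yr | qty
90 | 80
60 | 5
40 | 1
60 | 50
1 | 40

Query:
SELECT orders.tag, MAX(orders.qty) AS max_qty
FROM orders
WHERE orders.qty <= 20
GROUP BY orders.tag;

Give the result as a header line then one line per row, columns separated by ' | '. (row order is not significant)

== RESULT ==
orders.tag | max_qty
A | 3
D | 20
B | 1

Derivation:
After WHERE (3 rows):
orders.city | orders.tag | orders.qty | orders.kind
LA | A | 3 | blue
LA | D | 20 | green
CHI | B | 1 | gold
After GROUP BY (3 rows):
orders.tag | max_qty
A | 3
D | 20
B | 1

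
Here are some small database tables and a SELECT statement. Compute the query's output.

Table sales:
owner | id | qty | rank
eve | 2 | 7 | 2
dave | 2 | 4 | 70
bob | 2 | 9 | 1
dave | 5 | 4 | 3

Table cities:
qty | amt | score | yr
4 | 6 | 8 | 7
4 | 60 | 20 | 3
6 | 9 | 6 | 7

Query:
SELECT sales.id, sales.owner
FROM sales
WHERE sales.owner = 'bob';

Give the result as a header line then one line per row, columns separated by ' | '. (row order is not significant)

== RESULT ==
sales.id | sales.owner
2 | bob

Derivation:
After WHERE (1 rows):
sales.owner | sales.id | sales.qty | sales.rank
bob | 2 | 9 | 1
After SELECT (1 rows):
sales.id | sales.owner
2 | bob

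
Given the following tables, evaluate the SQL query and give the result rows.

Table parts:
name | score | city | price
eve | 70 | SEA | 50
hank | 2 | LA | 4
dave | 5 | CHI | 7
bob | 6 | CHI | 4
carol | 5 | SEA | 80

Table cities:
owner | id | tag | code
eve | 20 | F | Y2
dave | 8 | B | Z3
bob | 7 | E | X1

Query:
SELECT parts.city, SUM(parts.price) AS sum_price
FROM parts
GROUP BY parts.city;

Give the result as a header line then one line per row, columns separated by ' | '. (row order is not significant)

== RESULT ==
parts.city | sum_price
SEA | 130
LA | 4
CHI | 11

Derivation:
After GROUP BY (3 rows):
parts.city | sum_price
SEA | 130
LA | 4
CHI | 11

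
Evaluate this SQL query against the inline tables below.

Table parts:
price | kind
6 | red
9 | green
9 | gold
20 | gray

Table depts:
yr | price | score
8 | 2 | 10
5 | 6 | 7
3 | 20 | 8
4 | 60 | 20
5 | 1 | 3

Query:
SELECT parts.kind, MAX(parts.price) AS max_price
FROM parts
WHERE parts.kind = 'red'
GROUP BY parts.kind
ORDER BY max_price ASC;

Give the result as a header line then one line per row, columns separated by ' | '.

== RESULT ==
parts.kind | max_price
red | 6

Derivation:
After WHERE (1 rows):
parts.price | parts.kind
6 | red
After GROUP BY (1 rows):
parts.kind | max_price
red | 6
After ORDER BY (1 rows):
parts.kind | max_price
red | 6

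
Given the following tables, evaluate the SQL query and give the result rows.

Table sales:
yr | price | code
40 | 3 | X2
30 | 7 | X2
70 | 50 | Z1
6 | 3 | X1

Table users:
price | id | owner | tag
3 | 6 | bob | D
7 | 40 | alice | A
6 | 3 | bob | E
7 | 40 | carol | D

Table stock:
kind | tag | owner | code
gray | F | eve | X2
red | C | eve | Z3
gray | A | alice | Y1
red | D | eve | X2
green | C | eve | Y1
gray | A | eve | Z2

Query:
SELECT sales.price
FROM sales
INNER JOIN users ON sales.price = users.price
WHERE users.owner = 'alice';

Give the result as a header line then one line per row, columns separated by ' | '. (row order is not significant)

After JOIN users (4 rows):
sales.yr | sales.price | sales.code | users.price | users.id | users.owner | users.tag
40 | 3 | X2 | 3 | 6 | bob | D
30 | 7 | X2 | 7 | 40 | alice | A
30 | 7 | X2 | 7 | 40 | carol | D
6 | 3 | X1 | 3 | 6 | bob | D
After WHERE (1 rows):
sales.yr | sales.price | sales.code | users.price | users.id | users.owner | users.tag
30 | 7 | X2 | 7 | 40 | alice | A
After SELECT (1 rows):
sales.price
7

== RESULT ==
sales.price
7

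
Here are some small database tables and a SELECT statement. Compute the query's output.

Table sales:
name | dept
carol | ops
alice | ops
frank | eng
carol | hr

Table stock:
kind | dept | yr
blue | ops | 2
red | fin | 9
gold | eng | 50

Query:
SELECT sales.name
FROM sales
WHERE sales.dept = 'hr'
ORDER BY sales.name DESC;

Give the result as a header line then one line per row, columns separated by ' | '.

== RESULT ==
sales.name
carol

Derivation:
After WHERE (1 rows):
sales.name | sales.dept
carol | hr
After SELECT (1 rows):
sales.name
carol
After ORDER BY (1 rows):
sales.name
carol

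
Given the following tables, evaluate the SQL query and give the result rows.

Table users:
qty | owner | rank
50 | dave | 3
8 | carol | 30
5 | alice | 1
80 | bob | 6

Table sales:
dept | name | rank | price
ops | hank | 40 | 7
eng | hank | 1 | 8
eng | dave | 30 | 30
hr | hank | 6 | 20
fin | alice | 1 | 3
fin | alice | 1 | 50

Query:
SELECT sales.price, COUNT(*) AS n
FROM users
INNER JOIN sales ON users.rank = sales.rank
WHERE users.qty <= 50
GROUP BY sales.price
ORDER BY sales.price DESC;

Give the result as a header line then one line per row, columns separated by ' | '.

After JOIN sales (5 rows):
users.qty | users.owner | users.rank | sales.dept | sales.name | sales.rank | sales.price
8 | carol | 30 | eng | dave | 30 | 30
5 | alice | 1 | eng | hank | 1 | 8
5 | alice | 1 | fin | alice | 1 | 3
5 | alice | 1 | fin | alice | 1 | 50
80 | bob | 6 | hr | hank | 6 | 20
After WHERE (4 rows):
users.qty | users.owner | users.rank | sales.dept | sales.name | sales.rank | sales.price
8 | carol | 30 | eng | dave | 30 | 30
5 | alice | 1 | eng | hank | 1 | 8
5 | alice | 1 | fin | alice | 1 | 3
5 | alice | 1 | fin | alice | 1 | 50
After GROUP BY (4 rows):
sales.price | n
30 | 1
8 | 1
3 | 1
50 | 1
After ORDER BY (4 rows):
sales.price | n
50 | 1
30 | 1
8 | 1
3 | 1

== RESULT ==
sales.price | n
50 | 1
30 | 1
8 | 1
3 | 1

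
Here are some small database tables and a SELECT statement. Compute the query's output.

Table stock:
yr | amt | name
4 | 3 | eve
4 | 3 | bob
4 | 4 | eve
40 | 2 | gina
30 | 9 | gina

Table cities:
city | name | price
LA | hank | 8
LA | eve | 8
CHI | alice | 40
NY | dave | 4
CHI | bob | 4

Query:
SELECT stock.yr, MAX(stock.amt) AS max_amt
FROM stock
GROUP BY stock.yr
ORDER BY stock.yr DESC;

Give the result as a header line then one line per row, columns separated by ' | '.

== RESULT ==
stock.yr | max_amt
40 | 2
30 | 9
4 | 4

Derivation:
After GROUP BY (3 rows):
stock.yr | max_amt
4 | 4
40 | 2
30 | 9
After ORDER BY (3 rows):
stock.yr | max_amt
40 | 2
30 | 9
4 | 4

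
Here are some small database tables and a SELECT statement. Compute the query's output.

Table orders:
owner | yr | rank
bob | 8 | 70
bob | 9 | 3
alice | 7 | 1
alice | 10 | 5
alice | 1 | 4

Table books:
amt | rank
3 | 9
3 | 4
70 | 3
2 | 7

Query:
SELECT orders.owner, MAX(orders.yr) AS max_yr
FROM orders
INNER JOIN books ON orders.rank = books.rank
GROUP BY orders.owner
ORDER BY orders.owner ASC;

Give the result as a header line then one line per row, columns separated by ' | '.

== RESULT ==
orders.owner | max_yr
alice | 1
bob | 9

Derivation:
After JOIN books (2 rows):
orders.owner | orders.yr | orders.rank | books.amt | books.rank
bob | 9 | 3 | 70 | 3
alice | 1 | 4 | 3 | 4
After GROUP BY (2 rows):
orders.owner | max_yr
bob | 9
alice | 1
After ORDER BY (2 rows):
orders.owner | max_yr
alice | 1
bob | 9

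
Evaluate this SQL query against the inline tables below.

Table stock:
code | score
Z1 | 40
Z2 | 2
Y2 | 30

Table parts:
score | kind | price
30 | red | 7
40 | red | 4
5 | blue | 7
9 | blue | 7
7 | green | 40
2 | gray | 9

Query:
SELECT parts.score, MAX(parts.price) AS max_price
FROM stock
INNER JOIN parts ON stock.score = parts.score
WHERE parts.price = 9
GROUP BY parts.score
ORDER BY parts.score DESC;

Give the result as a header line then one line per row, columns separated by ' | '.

== RESULT ==
parts.score | max_price
2 | 9

Derivation:
After JOIN parts (3 rows):
stock.code | stock.score | parts.score | parts.kind | parts.price
Z1 | 40 | 40 | red | 4
Z2 | 2 | 2 | gray | 9
Y2 | 30 | 30 | red | 7
After WHERE (1 rows):
stock.code | stock.score | parts.score | parts.kind | parts.price
Z2 | 2 | 2 | gray | 9
After GROUP BY (1 rows):
parts.score | max_price
2 | 9
After ORDER BY (1 rows):
parts.score | max_price
2 | 9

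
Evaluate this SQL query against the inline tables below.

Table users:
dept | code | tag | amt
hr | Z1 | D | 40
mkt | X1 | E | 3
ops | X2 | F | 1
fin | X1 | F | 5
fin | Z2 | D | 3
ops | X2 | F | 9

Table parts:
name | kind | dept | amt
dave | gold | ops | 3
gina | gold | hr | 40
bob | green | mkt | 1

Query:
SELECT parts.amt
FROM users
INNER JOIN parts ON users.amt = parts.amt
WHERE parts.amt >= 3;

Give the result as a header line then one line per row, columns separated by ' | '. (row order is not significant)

After JOIN parts (4 rows):
users.dept | users.code | users.tag | users.amt | parts.name | parts.kind | parts.dept | parts.amt
hr | Z1 | D | 40 | gina | gold | hr | 40
mkt | X1 | E | 3 | dave | gold | ops | 3
ops | X2 | F | 1 | bob | green | mkt | 1
fin | Z2 | D | 3 | dave | gold | ops | 3
After WHERE (3 rows):
users.dept | users.code | users.tag | users.amt | parts.name | parts.kind | parts.dept | parts.amt
hr | Z1 | D | 40 | gina | gold | hr | 40
mkt | X1 | E | 3 | dave | gold | ops | 3
fin | Z2 | D | 3 | dave | gold | ops | 3
After SELECT (3 rows):
parts.amt
40
3
3

== RESULT ==
parts.amt
40
3
3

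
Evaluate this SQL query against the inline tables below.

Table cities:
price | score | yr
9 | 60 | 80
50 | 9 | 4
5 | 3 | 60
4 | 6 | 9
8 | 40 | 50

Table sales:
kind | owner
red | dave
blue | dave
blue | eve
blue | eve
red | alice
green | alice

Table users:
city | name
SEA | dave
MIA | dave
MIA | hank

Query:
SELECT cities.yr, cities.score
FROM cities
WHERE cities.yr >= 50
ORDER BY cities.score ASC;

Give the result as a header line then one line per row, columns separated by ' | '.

After WHERE (3 rows):
cities.price | cities.score | cities.yr
9 | 60 | 80
5 | 3 | 60
8 | 40 | 50
After SELECT (3 rows):
cities.yr | cities.score
80 | 60
60 | 3
50 | 40
After ORDER BY (3 rows):
cities.yr | cities.score
60 | 3
50 | 40
80 | 60

== RESULT ==
cities.yr | cities.score
60 | 3
50 | 40
80 | 60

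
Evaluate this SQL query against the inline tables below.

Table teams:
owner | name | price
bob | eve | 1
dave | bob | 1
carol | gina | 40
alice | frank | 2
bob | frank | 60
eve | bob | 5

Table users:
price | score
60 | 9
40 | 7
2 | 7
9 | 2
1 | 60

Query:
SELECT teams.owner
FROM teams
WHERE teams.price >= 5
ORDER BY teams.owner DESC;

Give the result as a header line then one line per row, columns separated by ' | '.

== RESULT ==
teams.owner
eve
carol
bob

Derivation:
After WHERE (3 rows):
teams.owner | teams.name | teams.price
carol | gina | 40
bob | frank | 60
eve | bob | 5
After SELECT (3 rows):
teams.owner
carol
bob
eve
After ORDER BY (3 rows):
teams.owner
eve
carol
bob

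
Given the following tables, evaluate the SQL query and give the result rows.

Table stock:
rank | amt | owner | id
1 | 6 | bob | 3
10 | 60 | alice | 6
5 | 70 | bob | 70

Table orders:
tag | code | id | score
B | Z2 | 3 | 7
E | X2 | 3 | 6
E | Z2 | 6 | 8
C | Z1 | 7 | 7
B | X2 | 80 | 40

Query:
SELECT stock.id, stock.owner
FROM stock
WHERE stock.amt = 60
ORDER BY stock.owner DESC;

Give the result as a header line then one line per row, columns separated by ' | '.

After WHERE (1 rows):
stock.rank | stock.amt | stock.owner | stock.id
10 | 60 | alice | 6
After SELECT (1 rows):
stock.id | stock.owner
6 | alice
After ORDER BY (1 rows):
stock.id | stock.owner
6 | alice

== RESULT ==
stock.id | stock.owner
6 | alice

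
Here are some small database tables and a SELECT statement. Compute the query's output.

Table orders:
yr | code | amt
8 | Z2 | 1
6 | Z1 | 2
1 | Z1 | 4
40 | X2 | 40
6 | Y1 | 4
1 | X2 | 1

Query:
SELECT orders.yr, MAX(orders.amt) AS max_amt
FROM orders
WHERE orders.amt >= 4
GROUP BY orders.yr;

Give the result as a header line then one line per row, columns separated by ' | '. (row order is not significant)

== RESULT ==
orders.yr | max_amt
1 | 4
40 | 40
6 | 4

Derivation:
After WHERE (3 rows):
orders.yr | orders.code | orders.amt
1 | Z1 | 4
40 | X2 | 40
6 | Y1 | 4
After GROUP BY (3 rows):
orders.yr | max_amt
1 | 4
40 | 40
6 | 4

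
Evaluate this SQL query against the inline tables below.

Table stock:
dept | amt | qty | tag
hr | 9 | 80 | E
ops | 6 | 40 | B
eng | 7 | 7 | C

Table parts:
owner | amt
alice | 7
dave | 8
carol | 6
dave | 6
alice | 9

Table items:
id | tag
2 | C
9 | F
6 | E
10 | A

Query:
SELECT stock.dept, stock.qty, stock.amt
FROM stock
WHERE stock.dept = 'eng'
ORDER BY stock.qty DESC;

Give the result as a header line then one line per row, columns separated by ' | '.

After WHERE (1 rows):
stock.dept | stock.amt | stock.qty | stock.tag
eng | 7 | 7 | C
After SELECT (1 rows):
stock.dept | stock.qty | stock.amt
eng | 7 | 7
After ORDER BY (1 rows):
stock.dept | stock.qty | stock.amt
eng | 7 | 7

== RESULT ==
stock.dept | stock.qty | stock.amt
eng | 7 | 7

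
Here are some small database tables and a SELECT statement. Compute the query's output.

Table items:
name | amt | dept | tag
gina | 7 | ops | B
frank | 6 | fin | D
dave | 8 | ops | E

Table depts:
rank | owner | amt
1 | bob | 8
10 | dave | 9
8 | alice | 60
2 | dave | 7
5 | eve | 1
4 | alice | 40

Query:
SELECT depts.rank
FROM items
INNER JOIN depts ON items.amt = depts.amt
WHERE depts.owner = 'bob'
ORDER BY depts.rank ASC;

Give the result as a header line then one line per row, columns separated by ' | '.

After JOIN depts (2 rows):
items.name | items.amt | items.dept | items.tag | depts.rank | depts.owner | depts.amt
gina | 7 | ops | B | 2 | dave | 7
dave | 8 | ops | E | 1 | bob | 8
After WHERE (1 rows):
items.name | items.amt | items.dept | items.tag | depts.rank | depts.owner | depts.amt
dave | 8 | ops | E | 1 | bob | 8
After SELECT (1 rows):
depts.rank
1
After ORDER BY (1 rows):
depts.rank
1

== RESULT ==
depts.rank
1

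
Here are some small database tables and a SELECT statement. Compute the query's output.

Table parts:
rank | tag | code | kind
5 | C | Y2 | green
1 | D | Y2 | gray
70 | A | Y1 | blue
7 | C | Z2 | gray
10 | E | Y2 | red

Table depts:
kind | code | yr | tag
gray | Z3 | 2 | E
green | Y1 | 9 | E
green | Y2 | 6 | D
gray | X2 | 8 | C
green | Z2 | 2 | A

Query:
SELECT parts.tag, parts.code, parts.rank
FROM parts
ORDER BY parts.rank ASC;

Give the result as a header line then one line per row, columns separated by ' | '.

== RESULT ==
parts.tag | parts.code | parts.rank
D | Y2 | 1
C | Y2 | 5
C | Z2 | 7
E | Y2 | 10
A | Y1 | 70

Derivation:
After SELECT (5 rows):
parts.tag | parts.code | parts.rank
C | Y2 | 5
D | Y2 | 1
A | Y1 | 70
C | Z2 | 7
E | Y2 | 10
After ORDER BY (5 rows):
parts.tag | parts.code | parts.rank
D | Y2 | 1
C | Y2 | 5
C | Z2 | 7
E | Y2 | 10
A | Y1 | 70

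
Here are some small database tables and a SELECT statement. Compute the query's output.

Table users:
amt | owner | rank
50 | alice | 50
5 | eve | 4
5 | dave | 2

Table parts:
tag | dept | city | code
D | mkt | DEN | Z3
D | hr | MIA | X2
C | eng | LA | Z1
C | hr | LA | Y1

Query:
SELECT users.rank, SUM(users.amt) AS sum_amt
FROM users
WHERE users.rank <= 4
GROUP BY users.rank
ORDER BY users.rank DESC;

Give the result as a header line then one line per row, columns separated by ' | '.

After WHERE (2 rows):
users.amt | users.owner | users.rank
5 | eve | 4
5 | dave | 2
After GROUP BY (2 rows):
users.rank | sum_amt
4 | 5
2 | 5
After ORDER BY (2 rows):
users.rank | sum_amt
4 | 5
2 | 5

== RESULT ==
users.rank | sum_amt
4 | 5
2 | 5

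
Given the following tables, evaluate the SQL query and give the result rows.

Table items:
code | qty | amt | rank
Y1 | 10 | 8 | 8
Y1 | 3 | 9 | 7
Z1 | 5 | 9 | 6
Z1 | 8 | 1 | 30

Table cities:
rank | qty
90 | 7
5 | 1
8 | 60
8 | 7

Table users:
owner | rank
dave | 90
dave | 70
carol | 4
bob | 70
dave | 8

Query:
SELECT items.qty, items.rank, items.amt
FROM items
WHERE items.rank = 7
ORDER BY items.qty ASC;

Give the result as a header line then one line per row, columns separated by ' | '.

After WHERE (1 rows):
items.code | items.qty | items.amt | items.rank
Y1 | 3 | 9 | 7
After SELECT (1 rows):
items.qty | items.rank | items.amt
3 | 7 | 9
After ORDER BY (1 rows):
items.qty | items.rank | items.amt
3 | 7 | 9

== RESULT ==
items.qty | items.rank | items.amt
3 | 7 | 9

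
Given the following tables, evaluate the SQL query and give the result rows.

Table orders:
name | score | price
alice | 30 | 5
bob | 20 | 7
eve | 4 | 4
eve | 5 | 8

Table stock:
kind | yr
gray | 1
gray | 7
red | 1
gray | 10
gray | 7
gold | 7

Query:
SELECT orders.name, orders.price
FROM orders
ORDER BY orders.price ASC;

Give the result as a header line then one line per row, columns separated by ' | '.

== RESULT ==
orders.name | orders.price
eve | 4
alice | 5
bob | 7
eve | 8

Derivation:
After SELECT (4 rows):
orders.name | orders.price
alice | 5
bob | 7
eve | 4
eve | 8
After ORDER BY (4 rows):
orders.name | orders.price
eve | 4
alice | 5
bob | 7
eve | 8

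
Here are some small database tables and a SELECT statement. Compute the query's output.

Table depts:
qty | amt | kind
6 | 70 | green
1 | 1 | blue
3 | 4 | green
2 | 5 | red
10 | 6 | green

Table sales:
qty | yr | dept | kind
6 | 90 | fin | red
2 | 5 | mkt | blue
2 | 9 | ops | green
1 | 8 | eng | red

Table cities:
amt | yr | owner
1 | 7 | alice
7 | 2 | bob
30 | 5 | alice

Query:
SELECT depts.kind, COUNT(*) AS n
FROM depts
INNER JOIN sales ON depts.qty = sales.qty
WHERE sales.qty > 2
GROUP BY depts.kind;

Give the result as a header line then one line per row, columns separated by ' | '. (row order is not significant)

After JOIN sales (4 rows):
depts.qty | depts.amt | depts.kind | sales.qty | sales.yr | sales.dept | sales.kind
6 | 70 | green | 6 | 90 | fin | red
1 | 1 | blue | 1 | 8 | eng | red
2 | 5 | red | 2 | 5 | mkt | blue
2 | 5 | red | 2 | 9 | ops | green
After WHERE (1 rows):
depts.qty | depts.amt | depts.kind | sales.qty | sales.yr | sales.dept | sales.kind
6 | 70 | green | 6 | 90 | fin | red
After GROUP BY (1 rows):
depts.kind | n
green | 1

== RESULT ==
depts.kind | n
green | 1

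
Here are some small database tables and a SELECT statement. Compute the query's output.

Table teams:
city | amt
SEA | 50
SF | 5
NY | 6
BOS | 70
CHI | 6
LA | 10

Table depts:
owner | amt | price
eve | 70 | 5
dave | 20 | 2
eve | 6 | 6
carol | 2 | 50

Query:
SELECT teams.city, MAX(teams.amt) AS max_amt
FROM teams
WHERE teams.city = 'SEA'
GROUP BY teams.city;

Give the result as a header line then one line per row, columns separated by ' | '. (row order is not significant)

== RESULT ==
teams.city | max_amt
SEA | 50

Derivation:
After WHERE (1 rows):
teams.city | teams.amt
SEA | 50
After GROUP BY (1 rows):
teams.city | max_amt
SEA | 50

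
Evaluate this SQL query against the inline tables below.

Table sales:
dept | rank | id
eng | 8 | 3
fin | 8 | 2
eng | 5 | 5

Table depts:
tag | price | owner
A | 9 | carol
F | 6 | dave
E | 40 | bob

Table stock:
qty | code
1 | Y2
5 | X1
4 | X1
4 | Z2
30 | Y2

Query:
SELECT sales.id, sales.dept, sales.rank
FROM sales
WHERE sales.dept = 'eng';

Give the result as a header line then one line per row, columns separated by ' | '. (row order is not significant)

== RESULT ==
sales.id | sales.dept | sales.rank
3 | eng | 8
5 | eng | 5

Derivation:
After WHERE (2 rows):
sales.dept | sales.rank | sales.id
eng | 8 | 3
eng | 5 | 5
After SELECT (2 rows):
sales.id | sales.dept | sales.rank
3 | eng | 8
5 | eng | 5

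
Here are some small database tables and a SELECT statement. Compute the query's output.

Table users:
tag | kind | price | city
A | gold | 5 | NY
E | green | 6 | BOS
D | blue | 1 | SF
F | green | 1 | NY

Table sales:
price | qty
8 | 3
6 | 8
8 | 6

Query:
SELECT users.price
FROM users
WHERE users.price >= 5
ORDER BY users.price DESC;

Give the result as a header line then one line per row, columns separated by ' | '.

After WHERE (2 rows):
users.tag | users.kind | users.price | users.city
A | gold | 5 | NY
E | green | 6 | BOS
After SELECT (2 rows):
users.price
5
6
After ORDER BY (2 rows):
users.price
6
5

== RESULT ==
users.price
6
5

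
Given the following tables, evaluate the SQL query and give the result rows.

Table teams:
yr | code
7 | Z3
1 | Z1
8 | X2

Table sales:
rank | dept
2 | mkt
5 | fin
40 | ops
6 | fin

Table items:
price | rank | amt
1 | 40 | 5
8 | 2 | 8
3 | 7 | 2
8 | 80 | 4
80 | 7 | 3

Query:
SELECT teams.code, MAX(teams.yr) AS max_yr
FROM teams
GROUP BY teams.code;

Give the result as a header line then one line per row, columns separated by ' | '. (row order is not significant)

After GROUP BY (3 rows):
teams.code | max_yr
Z3 | 7
Z1 | 1
X2 | 8

== RESULT ==
teams.code | max_yr
Z3 | 7
Z1 | 1
X2 | 8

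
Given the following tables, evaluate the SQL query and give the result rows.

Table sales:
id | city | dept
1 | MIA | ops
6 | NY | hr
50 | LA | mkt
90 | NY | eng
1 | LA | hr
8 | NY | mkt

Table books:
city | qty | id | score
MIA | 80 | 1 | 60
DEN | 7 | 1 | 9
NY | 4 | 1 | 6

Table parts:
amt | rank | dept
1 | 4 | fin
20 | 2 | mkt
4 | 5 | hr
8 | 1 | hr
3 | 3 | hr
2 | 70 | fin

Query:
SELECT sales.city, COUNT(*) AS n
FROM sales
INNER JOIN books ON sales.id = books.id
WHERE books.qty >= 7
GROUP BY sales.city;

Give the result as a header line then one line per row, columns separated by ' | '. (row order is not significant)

After JOIN books (6 rows):
sales.id | sales.city | sales.dept | books.city | books.qty | books.id | books.score
1 | MIA | ops | MIA | 80 | 1 | 60
1 | MIA | ops | DEN | 7 | 1 | 9
1 | MIA | ops | NY | 4 | 1 | 6
1 | LA | hr | MIA | 80 | 1 | 60
1 | LA | hr | DEN | 7 | 1 | 9
1 | LA | hr | NY | 4 | 1 | 6
After WHERE (4 rows):
sales.id | sales.city | sales.dept | books.city | books.qty | books.id | books.score
1 | MIA | ops | MIA | 80 | 1 | 60
1 | MIA | ops | DEN | 7 | 1 | 9
1 | LA | hr | MIA | 80 | 1 | 60
1 | LA | hr | DEN | 7 | 1 | 9
After GROUP BY (2 rows):
sales.city | n
MIA | 2
LA | 2

== RESULT ==
sales.city | n
MIA | 2
LA | 2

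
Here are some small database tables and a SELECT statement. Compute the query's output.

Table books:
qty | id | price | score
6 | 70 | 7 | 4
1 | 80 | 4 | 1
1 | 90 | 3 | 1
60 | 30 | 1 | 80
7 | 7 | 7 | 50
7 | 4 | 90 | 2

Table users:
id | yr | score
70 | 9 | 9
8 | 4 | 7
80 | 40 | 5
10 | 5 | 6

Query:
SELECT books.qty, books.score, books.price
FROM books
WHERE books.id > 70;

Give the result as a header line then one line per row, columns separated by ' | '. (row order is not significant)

== RESULT ==
books.qty | books.score | books.price
1 | 1 | 4
1 | 1 | 3

Derivation:
After WHERE (2 rows):
books.qty | books.id | books.price | books.score
1 | 80 | 4 | 1
1 | 90 | 3 | 1
After SELECT (2 rows):
books.qty | books.score | books.price
1 | 1 | 4
1 | 1 | 3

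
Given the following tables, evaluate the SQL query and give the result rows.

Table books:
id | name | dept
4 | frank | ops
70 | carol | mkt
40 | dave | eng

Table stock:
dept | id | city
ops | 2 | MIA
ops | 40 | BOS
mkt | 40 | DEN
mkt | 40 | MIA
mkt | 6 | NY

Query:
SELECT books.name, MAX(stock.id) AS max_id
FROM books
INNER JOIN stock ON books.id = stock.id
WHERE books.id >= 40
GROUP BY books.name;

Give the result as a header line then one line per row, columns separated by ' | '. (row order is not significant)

== RESULT ==
books.name | max_id
dave | 40

Derivation:
After JOIN stock (3 rows):
books.id | books.name | books.dept | stock.dept | stock.id | stock.city
40 | dave | eng | ops | 40 | BOS
40 | dave | eng | mkt | 40 | DEN
40 | dave | eng | mkt | 40 | MIA
After WHERE (3 rows):
books.id | books.name | books.dept | stock.dept | stock.id | stock.city
40 | dave | eng | ops | 40 | BOS
40 | dave | eng | mkt | 40 | DEN
40 | dave | eng | mkt | 40 | MIA
After GROUP BY (1 rows):
books.name | max_id
dave | 40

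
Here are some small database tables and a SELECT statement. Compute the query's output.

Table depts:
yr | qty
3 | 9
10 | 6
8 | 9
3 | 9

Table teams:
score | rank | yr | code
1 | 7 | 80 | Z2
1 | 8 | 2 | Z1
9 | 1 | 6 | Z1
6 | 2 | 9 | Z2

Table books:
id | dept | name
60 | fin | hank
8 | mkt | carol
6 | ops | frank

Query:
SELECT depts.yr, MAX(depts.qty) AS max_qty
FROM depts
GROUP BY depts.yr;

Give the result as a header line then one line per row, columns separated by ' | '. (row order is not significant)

After GROUP BY (3 rows):
depts.yr | max_qty
3 | 9
10 | 6
8 | 9

== RESULT ==
depts.yr | max_qty
3 | 9
10 | 6
8 | 9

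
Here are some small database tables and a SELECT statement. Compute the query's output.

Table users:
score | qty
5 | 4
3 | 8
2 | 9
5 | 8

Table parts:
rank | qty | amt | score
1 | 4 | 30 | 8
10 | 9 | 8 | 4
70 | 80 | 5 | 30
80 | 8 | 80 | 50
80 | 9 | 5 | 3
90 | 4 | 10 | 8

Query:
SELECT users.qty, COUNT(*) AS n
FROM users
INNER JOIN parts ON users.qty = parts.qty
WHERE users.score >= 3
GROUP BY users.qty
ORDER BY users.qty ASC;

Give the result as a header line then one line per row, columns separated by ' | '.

After JOIN parts (6 rows):
users.score | users.qty | parts.rank | parts.qty | parts.amt | parts.score
5 | 4 | 1 | 4 | 30 | 8
5 | 4 | 90 | 4 | 10 | 8
3 | 8 | 80 | 8 | 80 | 50
2 | 9 | 10 | 9 | 8 | 4
2 | 9 | 80 | 9 | 5 | 3
5 | 8 | 80 | 8 | 80 | 50
After WHERE (4 rows):
users.score | users.qty | parts.rank | parts.qty | parts.amt | parts.score
5 | 4 | 1 | 4 | 30 | 8
5 | 4 | 90 | 4 | 10 | 8
3 | 8 | 80 | 8 | 80 | 50
5 | 8 | 80 | 8 | 80 | 50
After GROUP BY (2 rows):
users.qty | n
4 | 2
8 | 2
After ORDER BY (2 rows):
users.qty | n
4 | 2
8 | 2

== RESULT ==
users.qty | n
4 | 2
8 | 2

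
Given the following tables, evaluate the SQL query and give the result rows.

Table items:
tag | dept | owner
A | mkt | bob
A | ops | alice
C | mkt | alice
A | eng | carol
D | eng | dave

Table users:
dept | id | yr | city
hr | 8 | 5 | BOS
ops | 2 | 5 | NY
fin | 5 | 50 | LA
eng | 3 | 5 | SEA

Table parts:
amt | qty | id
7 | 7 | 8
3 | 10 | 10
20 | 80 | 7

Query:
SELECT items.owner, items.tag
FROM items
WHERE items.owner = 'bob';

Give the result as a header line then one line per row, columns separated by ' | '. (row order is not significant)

After WHERE (1 rows):
items.tag | items.dept | items.owner
A | mkt | bob
After SELECT (1 rows):
items.owner | items.tag
bob | A

== RESULT ==
items.owner | items.tag
bob | A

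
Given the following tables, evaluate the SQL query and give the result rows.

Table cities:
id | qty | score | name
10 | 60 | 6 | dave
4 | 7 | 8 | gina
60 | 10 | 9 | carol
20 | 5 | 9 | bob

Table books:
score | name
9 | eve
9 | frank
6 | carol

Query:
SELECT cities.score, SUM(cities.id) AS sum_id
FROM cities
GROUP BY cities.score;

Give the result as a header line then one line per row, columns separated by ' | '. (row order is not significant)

== RESULT ==
cities.score | sum_id
6 | 10
8 | 4
9 | 80

Derivation:
After GROUP BY (3 rows):
cities.score | sum_id
6 | 10
8 | 4
9 | 80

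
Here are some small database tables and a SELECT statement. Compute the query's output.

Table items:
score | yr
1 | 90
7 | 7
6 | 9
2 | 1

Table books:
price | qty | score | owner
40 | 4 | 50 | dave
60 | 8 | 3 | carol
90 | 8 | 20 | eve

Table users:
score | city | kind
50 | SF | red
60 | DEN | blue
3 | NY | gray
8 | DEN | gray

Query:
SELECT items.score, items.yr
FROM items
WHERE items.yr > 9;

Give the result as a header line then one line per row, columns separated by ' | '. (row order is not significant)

After WHERE (1 rows):
items.score | items.yr
1 | 90
After SELECT (1 rows):
items.score | items.yr
1 | 90

== RESULT ==
items.score | items.yr
1 | 90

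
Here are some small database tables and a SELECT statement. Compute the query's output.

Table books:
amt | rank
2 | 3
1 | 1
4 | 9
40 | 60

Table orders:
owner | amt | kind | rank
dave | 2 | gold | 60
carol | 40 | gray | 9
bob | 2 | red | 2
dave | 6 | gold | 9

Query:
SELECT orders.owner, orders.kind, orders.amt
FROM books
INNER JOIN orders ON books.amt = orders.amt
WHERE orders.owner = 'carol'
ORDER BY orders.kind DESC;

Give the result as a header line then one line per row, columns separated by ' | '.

After JOIN orders (3 rows):
books.amt | books.rank | orders.owner | orders.amt | orders.kind | orders.rank
2 | 3 | dave | 2 | gold | 60
2 | 3 | bob | 2 | red | 2
40 | 60 | carol | 40 | gray | 9
After WHERE (1 rows):
books.amt | books.rank | orders.owner | orders.amt | orders.kind | orders.rank
40 | 60 | carol | 40 | gray | 9
After SELECT (1 rows):
orders.owner | orders.kind | orders.amt
carol | gray | 40
After ORDER BY (1 rows):
orders.owner | orders.kind | orders.amt
carol | gray | 40

== RESULT ==
orders.owner | orders.kind | orders.amt
carol | gray | 40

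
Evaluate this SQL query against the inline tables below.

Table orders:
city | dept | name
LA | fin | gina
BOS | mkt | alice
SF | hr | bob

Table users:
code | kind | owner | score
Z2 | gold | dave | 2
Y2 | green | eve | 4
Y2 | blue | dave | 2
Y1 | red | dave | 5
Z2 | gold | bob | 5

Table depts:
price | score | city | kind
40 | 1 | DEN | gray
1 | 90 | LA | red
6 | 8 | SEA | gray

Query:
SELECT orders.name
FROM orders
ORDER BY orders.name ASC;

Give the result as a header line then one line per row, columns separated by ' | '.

After SELECT (3 rows):
orders.name
gina
alice
bob
After ORDER BY (3 rows):
orders.name
alice
bob
gina

== RESULT ==
orders.name
alice
bob
gina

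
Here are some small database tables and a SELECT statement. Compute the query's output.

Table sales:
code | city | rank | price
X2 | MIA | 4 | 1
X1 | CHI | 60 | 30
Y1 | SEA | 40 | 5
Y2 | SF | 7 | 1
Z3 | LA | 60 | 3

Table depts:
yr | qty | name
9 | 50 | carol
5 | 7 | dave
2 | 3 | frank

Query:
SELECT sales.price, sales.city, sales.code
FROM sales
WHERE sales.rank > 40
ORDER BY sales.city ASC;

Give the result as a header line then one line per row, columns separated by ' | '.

After WHERE (2 rows):
sales.code | sales.city | sales.rank | sales.price
X1 | CHI | 60 | 30
Z3 | LA | 60 | 3
After SELECT (2 rows):
sales.price | sales.city | sales.code
30 | CHI | X1
3 | LA | Z3
After ORDER BY (2 rows):
sales.price | sales.city | sales.code
30 | CHI | X1
3 | LA | Z3

== RESULT ==
sales.price | sales.city | sales.code
30 | CHI | X1
3 | LA | Z3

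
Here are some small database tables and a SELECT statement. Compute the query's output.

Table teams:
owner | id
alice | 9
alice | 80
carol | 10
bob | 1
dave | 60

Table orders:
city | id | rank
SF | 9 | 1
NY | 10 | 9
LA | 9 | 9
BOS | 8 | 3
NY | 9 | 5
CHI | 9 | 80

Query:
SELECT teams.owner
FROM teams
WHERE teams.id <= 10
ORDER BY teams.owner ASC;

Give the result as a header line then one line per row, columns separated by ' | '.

== RESULT ==
teams.owner
alice
bob
carol

Derivation:
After WHERE (3 rows):
teams.owner | teams.id
alice | 9
carol | 10
bob | 1
After SELECT (3 rows):
teams.owner
alice
carol
bob
After ORDER BY (3 rows):
teams.owner
alice
bob
carol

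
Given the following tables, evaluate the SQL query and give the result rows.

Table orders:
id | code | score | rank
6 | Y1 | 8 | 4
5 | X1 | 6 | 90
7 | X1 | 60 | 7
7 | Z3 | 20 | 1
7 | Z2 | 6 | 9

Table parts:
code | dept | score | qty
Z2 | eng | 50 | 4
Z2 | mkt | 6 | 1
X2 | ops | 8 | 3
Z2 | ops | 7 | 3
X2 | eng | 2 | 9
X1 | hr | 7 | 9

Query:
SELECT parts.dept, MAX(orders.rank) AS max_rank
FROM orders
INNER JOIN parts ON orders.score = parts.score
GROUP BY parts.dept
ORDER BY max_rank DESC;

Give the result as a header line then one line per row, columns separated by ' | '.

== RESULT ==
parts.dept | max_rank
mkt | 90
ops | 4

Derivation:
After JOIN parts (3 rows):
orders.id | orders.code | orders.score | orders.rank | parts.code | parts.dept | parts.score | parts.qty
6 | Y1 | 8 | 4 | X2 | ops | 8 | 3
5 | X1 | 6 | 90 | Z2 | mkt | 6 | 1
7 | Z2 | 6 | 9 | Z2 | mkt | 6 | 1
After GROUP BY (2 rows):
parts.dept | max_rank
ops | 4
mkt | 90
After ORDER BY (2 rows):
parts.dept | max_rank
mkt | 90
ops | 4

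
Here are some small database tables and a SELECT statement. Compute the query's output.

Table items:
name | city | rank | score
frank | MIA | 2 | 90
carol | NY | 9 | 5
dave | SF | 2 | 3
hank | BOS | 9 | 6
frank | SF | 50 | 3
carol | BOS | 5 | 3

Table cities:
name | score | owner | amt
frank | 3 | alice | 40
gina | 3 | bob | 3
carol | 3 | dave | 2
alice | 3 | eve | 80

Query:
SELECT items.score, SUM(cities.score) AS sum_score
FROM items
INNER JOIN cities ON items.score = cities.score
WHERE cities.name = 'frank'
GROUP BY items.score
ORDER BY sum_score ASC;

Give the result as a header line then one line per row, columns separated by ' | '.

== RESULT ==
items.score | sum_score
3 | 9

Derivation:
After JOIN cities (12 rows):
items.name | items.city | items.rank | items.score | cities.name | cities.score | cities.owner | cities.amt
dave | SF | 2 | 3 | frank | 3 | alice | 40
dave | SF | 2 | 3 | gina | 3 | bob | 3
dave | SF | 2 | 3 | carol | 3 | dave | 2
dave | SF | 2 | 3 | alice | 3 | eve | 80
frank | SF | 50 | 3 | frank | 3 | alice | 40
frank | SF | 50 | 3 | gina | 3 | bob | 3
frank | SF | 50 | 3 | carol | 3 | dave | 2
frank | SF | 50 | 3 | alice | 3 | eve | 80
carol | BOS | 5 | 3 | frank | 3 | alice | 40
carol | BOS | 5 | 3 | gina | 3 | bob | 3
carol | BOS | 5 | 3 | carol | 3 | dave | 2
carol | BOS | 5 | 3 | alice | 3 | eve | 80
After WHERE (3 rows):
items.name | items.city | items.rank | items.score | cities.name | cities.score | cities.owner | cities.amt
dave | SF | 2 | 3 | frank | 3 | alice | 40
frank | SF | 50 | 3 | frank | 3 | alice | 40
carol | BOS | 5 | 3 | frank | 3 | alice | 40
After GROUP BY (1 rows):
items.score | sum_score
3 | 9
After ORDER BY (1 rows):
items.score | sum_score
3 | 9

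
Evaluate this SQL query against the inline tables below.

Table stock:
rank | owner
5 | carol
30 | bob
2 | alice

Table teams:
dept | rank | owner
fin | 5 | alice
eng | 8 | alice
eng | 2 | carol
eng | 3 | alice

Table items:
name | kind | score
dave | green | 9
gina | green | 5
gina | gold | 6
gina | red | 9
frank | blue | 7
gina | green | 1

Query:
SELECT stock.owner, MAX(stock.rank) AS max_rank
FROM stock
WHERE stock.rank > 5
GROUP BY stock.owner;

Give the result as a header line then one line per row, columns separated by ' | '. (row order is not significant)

After WHERE (1 rows):
stock.rank | stock.owner
30 | bob
After GROUP BY (1 rows):
stock.owner | max_rank
bob | 30

== RESULT ==
stock.owner | max_rank
bob | 30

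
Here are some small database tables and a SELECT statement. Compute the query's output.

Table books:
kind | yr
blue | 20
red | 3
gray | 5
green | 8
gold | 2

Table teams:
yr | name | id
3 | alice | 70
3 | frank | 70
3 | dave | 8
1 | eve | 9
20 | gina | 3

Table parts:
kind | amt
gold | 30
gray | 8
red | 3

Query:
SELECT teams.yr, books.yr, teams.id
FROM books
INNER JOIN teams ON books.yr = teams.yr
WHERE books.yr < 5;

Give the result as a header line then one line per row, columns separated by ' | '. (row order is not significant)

After JOIN teams (4 rows):
books.kind | books.yr | teams.yr | teams.name | teams.id
blue | 20 | 20 | gina | 3
red | 3 | 3 | alice | 70
red | 3 | 3 | frank | 70
red | 3 | 3 | dave | 8
After WHERE (3 rows):
books.kind | books.yr | teams.yr | teams.name | teams.id
red | 3 | 3 | alice | 70
red | 3 | 3 | frank | 70
red | 3 | 3 | dave | 8
After SELECT (3 rows):
teams.yr | books.yr | teams.id
3 | 3 | 70
3 | 3 | 70
3 | 3 | 8

== RESULT ==
teams.yr | books.yr | teams.id
3 | 3 | 70
3 | 3 | 70
3 | 3 | 8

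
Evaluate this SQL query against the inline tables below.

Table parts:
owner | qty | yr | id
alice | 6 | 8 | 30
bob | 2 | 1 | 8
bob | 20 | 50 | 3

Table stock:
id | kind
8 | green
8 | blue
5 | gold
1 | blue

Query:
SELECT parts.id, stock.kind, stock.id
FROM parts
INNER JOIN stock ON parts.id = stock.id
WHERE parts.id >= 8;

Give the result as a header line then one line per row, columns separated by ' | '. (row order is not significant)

== RESULT ==
parts.id | stock.kind | stock.id
8 | green | 8
8 | blue | 8

Derivation:
After JOIN stock (2 rows):
parts.owner | parts.qty | parts.yr | parts.id | stock.id | stock.kind
bob | 2 | 1 | 8 | 8 | green
bob | 2 | 1 | 8 | 8 | blue
After WHERE (2 rows):
parts.owner | parts.qty | parts.yr | parts.id | stock.id | stock.kind
bob | 2 | 1 | 8 | 8 | green
bob | 2 | 1 | 8 | 8 | blue
After SELECT (2 rows):
parts.id | stock.kind | stock.id
8 | green | 8
8 | blue | 8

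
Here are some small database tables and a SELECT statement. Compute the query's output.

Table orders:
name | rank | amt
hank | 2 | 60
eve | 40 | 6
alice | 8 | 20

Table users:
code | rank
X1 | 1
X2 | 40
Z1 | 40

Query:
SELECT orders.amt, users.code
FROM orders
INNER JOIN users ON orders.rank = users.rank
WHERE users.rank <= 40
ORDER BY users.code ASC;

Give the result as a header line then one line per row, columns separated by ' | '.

After JOIN users (2 rows):
orders.name | orders.rank | orders.amt | users.code | users.rank
eve | 40 | 6 | X2 | 40
eve | 40 | 6 | Z1 | 40
After WHERE (2 rows):
orders.name | orders.rank | orders.amt | users.code | users.rank
eve | 40 | 6 | X2 | 40
eve | 40 | 6 | Z1 | 40
After SELECT (2 rows):
orders.amt | users.code
6 | X2
6 | Z1
After ORDER BY (2 rows):
orders.amt | users.code
6 | X2
6 | Z1

== RESULT ==
orders.amt | users.code
6 | X2
6 | Z1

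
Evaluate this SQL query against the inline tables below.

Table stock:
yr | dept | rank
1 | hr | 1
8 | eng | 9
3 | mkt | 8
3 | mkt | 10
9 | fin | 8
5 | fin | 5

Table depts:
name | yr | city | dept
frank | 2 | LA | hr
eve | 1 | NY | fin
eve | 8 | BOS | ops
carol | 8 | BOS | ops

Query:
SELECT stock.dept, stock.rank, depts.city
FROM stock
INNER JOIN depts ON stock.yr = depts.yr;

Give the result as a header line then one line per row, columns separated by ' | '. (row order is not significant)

After JOIN depts (3 rows):
stock.yr | stock.dept | stock.rank | depts.name | depts.yr | depts.city | depts.dept
1 | hr | 1 | eve | 1 | NY | fin
8 | eng | 9 | eve | 8 | BOS | ops
8 | eng | 9 | carol | 8 | BOS | ops
After SELECT (3 rows):
stock.dept | stock.rank | depts.city
hr | 1 | NY
eng | 9 | BOS
eng | 9 | BOS

== RESULT ==
stock.dept | stock.rank | depts.city
hr | 1 | NY
eng | 9 | BOS
eng | 9 | BOS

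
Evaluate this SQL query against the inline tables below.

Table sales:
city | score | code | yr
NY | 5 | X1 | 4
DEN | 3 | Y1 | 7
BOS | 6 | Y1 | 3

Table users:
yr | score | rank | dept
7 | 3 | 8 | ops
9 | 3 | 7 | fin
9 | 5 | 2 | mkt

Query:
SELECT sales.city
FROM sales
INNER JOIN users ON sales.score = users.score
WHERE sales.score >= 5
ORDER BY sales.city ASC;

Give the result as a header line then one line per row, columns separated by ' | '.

== RESULT ==
sales.city
NY

Derivation:
After JOIN users (3 rows):
sales.city | sales.score | sales.code | sales.yr | users.yr | users.score | users.rank | users.dept
NY | 5 | X1 | 4 | 9 | 5 | 2 | mkt
DEN | 3 | Y1 | 7 | 7 | 3 | 8 | ops
DEN | 3 | Y1 | 7 | 9 | 3 | 7 | fin
After WHERE (1 rows):
sales.city | sales.score | sales.code | sales.yr | users.yr | users.score | users.rank | users.dept
NY | 5 | X1 | 4 | 9 | 5 | 2 | mkt
After SELECT (1 rows):
sales.city
NY
After ORDER BY (1 rows):
sales.city
NY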